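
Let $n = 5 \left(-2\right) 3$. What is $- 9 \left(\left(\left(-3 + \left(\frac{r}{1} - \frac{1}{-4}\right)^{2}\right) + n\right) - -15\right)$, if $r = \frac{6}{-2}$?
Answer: $\frac{1503}{16} \approx 93.938$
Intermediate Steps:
$r = -3$ ($r = 6 \left(- \frac{1}{2}\right) = -3$)
$n = -30$ ($n = \left(-10\right) 3 = -30$)
$- 9 \left(\left(\left(-3 + \left(\frac{r}{1} - \frac{1}{-4}\right)^{2}\right) + n\right) - -15\right) = - 9 \left(\left(\left(-3 + \left(- \frac{3}{1} - \frac{1}{-4}\right)^{2}\right) - 30\right) - -15\right) = - 9 \left(\left(\left(-3 + \left(\left(-3\right) 1 - - \frac{1}{4}\right)^{2}\right) - 30\right) + 15\right) = - 9 \left(\left(\left(-3 + \left(-3 + \frac{1}{4}\right)^{2}\right) - 30\right) + 15\right) = - 9 \left(\left(\left(-3 + \left(- \frac{11}{4}\right)^{2}\right) - 30\right) + 15\right) = - 9 \left(\left(\left(-3 + \frac{121}{16}\right) - 30\right) + 15\right) = - 9 \left(\left(\frac{73}{16} - 30\right) + 15\right) = - 9 \left(- \frac{407}{16} + 15\right) = \left(-9\right) \left(- \frac{167}{16}\right) = \frac{1503}{16}$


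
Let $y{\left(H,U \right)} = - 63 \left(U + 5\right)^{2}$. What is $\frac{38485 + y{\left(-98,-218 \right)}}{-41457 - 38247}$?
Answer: $\frac{1409881}{39852} \approx 35.378$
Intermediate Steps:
$y{\left(H,U \right)} = - 63 \left(5 + U\right)^{2}$
$\frac{38485 + y{\left(-98,-218 \right)}}{-41457 - 38247} = \frac{38485 - 63 \left(5 - 218\right)^{2}}{-41457 - 38247} = \frac{38485 - 63 \left(-213\right)^{2}}{-79704} = \left(38485 - 2858247\right) \left(- \frac{1}{79704}\right) = \left(-2819762\right) \left(- \frac{1}{79704}\right) = \frac{1409881}{39852}$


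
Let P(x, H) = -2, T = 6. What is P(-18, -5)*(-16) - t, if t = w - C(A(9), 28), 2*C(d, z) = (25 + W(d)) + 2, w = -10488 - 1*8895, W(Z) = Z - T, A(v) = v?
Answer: 19430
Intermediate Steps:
W(Z) = -6 + Z (W(Z) = Z - 1*6 = Z - 6 = -6 + Z)
w = -19383 (w = -10488 - 8895 = -19383)
C(d, z) = 21/2 + d/2 (C(d, z) = ((25 + (-6 + d)) + 2)/2 = ((19 + d) + 2)/2 = (21 + d)/2 = 21/2 + d/2)
t = -19398 (t = -19383 - (21/2 + (½)*9) = -19383 - (21/2 + 9/2) = -19383 - 1*15 = -19383 - 15 = -19398)
P(-18, -5)*(-16) - t = -2*(-16) - 1*(-19398) = 32 + 19398 = 19430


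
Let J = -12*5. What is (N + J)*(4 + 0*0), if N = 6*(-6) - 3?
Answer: -396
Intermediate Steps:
J = -60
N = -39 (N = -36 - 3 = -39)
(N + J)*(4 + 0*0) = (-39 - 60)*(4 + 0*0) = -99*(4 + 0) = -99*4 = -396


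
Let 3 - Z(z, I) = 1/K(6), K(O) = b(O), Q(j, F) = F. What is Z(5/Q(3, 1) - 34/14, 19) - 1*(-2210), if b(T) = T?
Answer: 13277/6 ≈ 2212.8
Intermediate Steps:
K(O) = O
Z(z, I) = 17/6 (Z(z, I) = 3 - 1/6 = 3 - 1*⅙ = 3 - ⅙ = 17/6)
Z(5/Q(3, 1) - 34/14, 19) - 1*(-2210) = 17/6 - 1*(-2210) = 17/6 + 2210 = 13277/6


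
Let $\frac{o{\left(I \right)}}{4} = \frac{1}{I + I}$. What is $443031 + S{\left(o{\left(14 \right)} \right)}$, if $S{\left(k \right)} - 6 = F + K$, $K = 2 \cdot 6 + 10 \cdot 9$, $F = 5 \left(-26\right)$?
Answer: $443009$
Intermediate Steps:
$F = -130$
$K = 102$ ($K = 12 + 90 = 102$)
$o{\left(I \right)} = \frac{2}{I}$ ($o{\left(I \right)} = \frac{4}{I + I} = \frac{4}{2 I} = 4 \frac{1}{2 I} = \frac{2}{I}$)
$S{\left(k \right)} = -22$ ($S{\left(k \right)} = 6 + \left(-130 + 102\right) = 6 - 28 = -22$)
$443031 + S{\left(o{\left(14 \right)} \right)} = 443031 - 22 = 443009$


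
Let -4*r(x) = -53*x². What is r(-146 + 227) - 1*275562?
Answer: -754515/4 ≈ -1.8863e+5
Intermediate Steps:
r(x) = 53*x²/4 (r(x) = -(-53)*x²/4 = 53*x²/4)
r(-146 + 227) - 1*275562 = 53*(-146 + 227)²/4 - 1*275562 = (53/4)*81² - 275562 = (53/4)*6561 - 275562 = 347733/4 - 275562 = -754515/4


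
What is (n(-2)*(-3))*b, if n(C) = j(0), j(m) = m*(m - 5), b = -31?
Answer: 0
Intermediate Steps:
j(m) = m*(-5 + m)
n(C) = 0 (n(C) = 0*(-5 + 0) = 0*(-5) = 0)
(n(-2)*(-3))*b = (0*(-3))*(-31) = 0*(-31) = 0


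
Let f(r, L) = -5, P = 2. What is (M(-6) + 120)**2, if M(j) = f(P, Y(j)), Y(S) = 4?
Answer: 13225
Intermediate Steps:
M(j) = -5
(M(-6) + 120)**2 = (-5 + 120)**2 = 115**2 = 13225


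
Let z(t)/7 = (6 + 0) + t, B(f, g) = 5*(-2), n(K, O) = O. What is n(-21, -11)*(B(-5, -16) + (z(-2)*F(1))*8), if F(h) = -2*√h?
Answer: 5038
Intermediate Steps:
B(f, g) = -10
z(t) = 42 + 7*t (z(t) = 7*((6 + 0) + t) = 7*(6 + t) = 42 + 7*t)
n(-21, -11)*(B(-5, -16) + (z(-2)*F(1))*8) = -11*(-10 + ((42 + 7*(-2))*(-2*√1))*8) = -11*(-10 + ((42 - 14)*(-2*1))*8) = -11*(-10 + (28*(-2))*8) = -11*(-10 - 56*8) = -11*(-10 - 448) = -11*(-458) = 5038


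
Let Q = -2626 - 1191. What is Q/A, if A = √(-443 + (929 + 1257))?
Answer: -3817*√1743/1743 ≈ -91.427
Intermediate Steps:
Q = -3817
A = √1743 (A = √(-443 + 2186) = √1743 ≈ 41.749)
Q/A = -3817*√1743/1743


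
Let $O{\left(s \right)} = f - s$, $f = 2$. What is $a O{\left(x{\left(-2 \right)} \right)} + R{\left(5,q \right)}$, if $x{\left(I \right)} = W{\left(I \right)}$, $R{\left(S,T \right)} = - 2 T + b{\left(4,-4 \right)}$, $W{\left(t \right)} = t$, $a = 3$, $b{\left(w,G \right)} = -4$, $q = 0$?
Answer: $8$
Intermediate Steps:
$R{\left(S,T \right)} = -4 - 2 T$ ($R{\left(S,T \right)} = - 2 T - 4 = -4 - 2 T$)
$x{\left(I \right)} = I$
$O{\left(s \right)} = 2 - s$
$a O{\left(x{\left(-2 \right)} \right)} + R{\left(5,q \right)} = 3 \left(2 - -2\right) - 4 = 3 \left(2 + 2\right) + \left(-4 + 0\right) = 3 \cdot 4 - 4 = 12 - 4 = 8$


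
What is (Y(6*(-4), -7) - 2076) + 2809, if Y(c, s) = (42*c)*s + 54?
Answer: 7843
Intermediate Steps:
Y(c, s) = 54 + 42*c*s (Y(c, s) = 42*c*s + 54 = 54 + 42*c*s)
(Y(6*(-4), -7) - 2076) + 2809 = ((54 + 42*(6*(-4))*(-7)) - 2076) + 2809 = ((54 + 42*(-24)*(-7)) - 2076) + 2809 = ((54 + 7056) - 2076) + 2809 = (7110 - 2076) + 2809 = 5034 + 2809 = 7843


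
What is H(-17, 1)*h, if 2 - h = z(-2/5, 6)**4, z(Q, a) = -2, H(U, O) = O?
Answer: -14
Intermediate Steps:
h = -14 (h = 2 - 1*(-2)**4 = 2 - 1*16 = 2 - 16 = -14)
H(-17, 1)*h = 1*(-14) = -14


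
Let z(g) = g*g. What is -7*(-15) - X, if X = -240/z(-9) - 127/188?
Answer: 551449/5076 ≈ 108.64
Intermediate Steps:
z(g) = g²
X = -18469/5076 (X = -240/((-9)²) - 127/188 = -240/81 - 127*1/188 = -240*1/81 - 127/188 = -80/27 - 127/188 = -18469/5076 ≈ -3.6385)
-7*(-15) - X = -7*(-15) - 1*(-18469/5076) = 105 + 18469/5076 = 551449/5076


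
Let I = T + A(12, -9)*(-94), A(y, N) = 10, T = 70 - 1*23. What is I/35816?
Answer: -893/35816 ≈ -0.024933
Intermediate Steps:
T = 47 (T = 70 - 23 = 47)
I = -893 (I = 47 + 10*(-94) = 47 - 940 = -893)
I/35816 = -893/35816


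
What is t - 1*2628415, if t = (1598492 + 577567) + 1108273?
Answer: 655917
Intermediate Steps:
t = 3284332 (t = 2176059 + 1108273 = 3284332)
t - 1*2628415 = 3284332 - 1*2628415 = 3284332 - 2628415 = 655917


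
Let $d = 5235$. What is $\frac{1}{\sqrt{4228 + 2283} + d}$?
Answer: $\frac{5235}{27398714} - \frac{\sqrt{6511}}{27398714} \approx 0.00018812$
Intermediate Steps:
$\frac{1}{\sqrt{4228 + 2283} + d} = \frac{1}{\sqrt{4228 + 2283} + 5235} = \frac{1}{\sqrt{6511} + 5235} = \frac{1}{5235 + \sqrt{6511}}$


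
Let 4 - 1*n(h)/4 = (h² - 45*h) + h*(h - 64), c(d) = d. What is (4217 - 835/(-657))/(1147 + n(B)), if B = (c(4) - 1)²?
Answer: 2771404/2916423 ≈ 0.95028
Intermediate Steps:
B = 9 (B = (4 - 1)² = 3² = 9)
n(h) = 16 - 4*h² + 180*h - 4*h*(-64 + h) (n(h) = 16 - 4*((h² - 45*h) + h*(h - 64)) = 16 - 4*((h² - 45*h) + h*(-64 + h)) = 16 - 4*(h² - 45*h + h*(-64 + h)) = 16 + (-4*h² + 180*h - 4*h*(-64 + h)) = 16 - 4*h² + 180*h - 4*h*(-64 + h))
(4217 - 835/(-657))/(1147 + n(B)) = (4217 - 835/(-657))/(1147 + (16 - 8*9² + 436*9)) = (4217 - 835*(-1/657))/(1147 + (16 - 8*81 + 3924)) = (4217 + 835/657)/(1147 + (16 - 648 + 3924)) = 2771404/(657*(1147 + 3292)) = (2771404/657)/4439 = (2771404/657)*(1/4439) = 2771404/2916423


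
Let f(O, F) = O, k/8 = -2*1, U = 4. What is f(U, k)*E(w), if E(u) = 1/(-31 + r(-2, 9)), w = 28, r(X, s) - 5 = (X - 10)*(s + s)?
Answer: -2/121 ≈ -0.016529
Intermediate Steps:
k = -16 (k = 8*(-2*1) = 8*(-2) = -16)
r(X, s) = 5 + 2*s*(-10 + X) (r(X, s) = 5 + (X - 10)*(s + s) = 5 + (-10 + X)*(2*s) = 5 + 2*s*(-10 + X))
E(u) = -1/242 (E(u) = 1/(-31 + (5 - 20*9 + 2*(-2)*9)) = 1/(-31 + (5 - 180 - 36)) = 1/(-31 - 211) = 1/(-242) = -1/242)
f(U, k)*E(w) = 4*(-1/242) = -2/121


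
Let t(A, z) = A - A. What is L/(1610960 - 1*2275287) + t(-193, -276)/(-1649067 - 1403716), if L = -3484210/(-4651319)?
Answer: -3484210/3089996797313 ≈ -1.1276e-6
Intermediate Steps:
t(A, z) = 0
L = 3484210/4651319 (L = -3484210*(-1/4651319) = 3484210/4651319 ≈ 0.74908)
L/(1610960 - 1*2275287) + t(-193, -276)/(-1649067 - 1403716) = 3484210/(4651319*(1610960 - 1*2275287)) + 0/(-1649067 - 1403716) = 3484210/(4651319*(1610960 - 2275287)) + 0/(-3052783) = (3484210/4651319)/(-664327) + 0*(-1/3052783) = (3484210/4651319)*(-1/664327) + 0 = -3484210/3089996797313 + 0 = -3484210/3089996797313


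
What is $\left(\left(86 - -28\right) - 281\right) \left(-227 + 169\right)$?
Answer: $9686$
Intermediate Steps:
$\left(\left(86 - -28\right) - 281\right) \left(-227 + 169\right) = \left(\left(86 + 28\right) - 281\right) \left(-58\right) = \left(114 - 281\right) \left(-58\right) = \left(-167\right) \left(-58\right) = 9686$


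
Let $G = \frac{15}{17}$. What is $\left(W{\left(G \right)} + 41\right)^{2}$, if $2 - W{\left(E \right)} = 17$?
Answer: $676$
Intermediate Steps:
$G = \frac{15}{17}$ ($G = 15 \cdot \frac{1}{17} = \frac{15}{17} \approx 0.88235$)
$W{\left(E \right)} = -15$ ($W{\left(E \right)} = 2 - 17 = -15$)
$\left(W{\left(G \right)} + 41\right)^{2} = \left(-15 + 41\right)^{2} = 26^{2} = 676$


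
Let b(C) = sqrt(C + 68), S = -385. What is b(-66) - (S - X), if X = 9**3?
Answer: 1114 + sqrt(2) ≈ 1115.4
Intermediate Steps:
X = 729
b(C) = sqrt(68 + C)
b(-66) - (S - X) = sqrt(68 - 66) - (-385 - 1*729) = sqrt(2) - (-385 - 729) = sqrt(2) - 1*(-1114) = sqrt(2) + 1114 = 1114 + sqrt(2)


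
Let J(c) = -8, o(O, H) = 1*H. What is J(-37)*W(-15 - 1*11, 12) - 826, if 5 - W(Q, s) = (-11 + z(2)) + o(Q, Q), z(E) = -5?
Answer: -1202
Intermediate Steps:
o(O, H) = H
W(Q, s) = 21 - Q (W(Q, s) = 5 - ((-11 - 5) + Q) = 5 - (-16 + Q) = 5 + (16 - Q) = 21 - Q)
J(-37)*W(-15 - 1*11, 12) - 826 = -8*(21 - (-15 - 1*11)) - 826 = -8*(21 - (-15 - 11)) - 826 = -8*(21 - 1*(-26)) - 826 = -8*(21 + 26) - 826 = -8*47 - 826 = -376 - 826 = -1202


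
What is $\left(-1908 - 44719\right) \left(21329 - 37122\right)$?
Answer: $736380211$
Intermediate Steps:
$\left(-1908 - 44719\right) \left(21329 - 37122\right) = \left(-46627\right) \left(-15793\right) = 736380211$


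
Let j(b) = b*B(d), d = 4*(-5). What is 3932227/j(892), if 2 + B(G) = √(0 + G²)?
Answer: 3932227/16056 ≈ 244.91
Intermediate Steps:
d = -20
B(G) = -2 + √(G²) (B(G) = -2 + √(0 + G²) = -2 + √(G²))
j(b) = 18*b (j(b) = b*(-2 + √((-20)²)) = b*(-2 + √400) = b*(-2 + 20) = b*18 = 18*b)
3932227/j(892) = 3932227/((18*892)) = 3932227/16056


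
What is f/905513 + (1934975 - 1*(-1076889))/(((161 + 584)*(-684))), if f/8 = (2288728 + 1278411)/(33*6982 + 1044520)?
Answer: -434633524641975734/73536347515153005 ≈ -5.9105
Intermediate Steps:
f = 14268556/637463 (f = 8*((2288728 + 1278411)/(33*6982 + 1044520)) = 8*(3567139/(230406 + 1044520)) = 8*(3567139/1274926) = 14268556/637463 ≈ 22.383)
f/905513 + (1934975 - 1*(-1076889))/(((161 + 584)*(-684))) = (14268556/637463)/905513 + (1934975 - 1*(-1076889))/(((161 + 584)*(-684))) = (14268556/637463)*(1/905513) + (1934975 + 1076889)/((745*(-684))) = 14268556/577231033519 + 3011864/(-509580) = 14268556/577231033519 + 3011864*(-1/509580) = 14268556/577231033519 - 752966/127395 = -434633524641975734/73536347515153005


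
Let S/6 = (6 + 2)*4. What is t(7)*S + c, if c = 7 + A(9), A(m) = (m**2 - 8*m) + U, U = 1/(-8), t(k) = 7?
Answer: 10879/8 ≈ 1359.9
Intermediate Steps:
U = -1/8 ≈ -0.12500
A(m) = -1/8 + m**2 - 8*m (A(m) = (m**2 - 8*m) - 1/8 = -1/8 + m**2 - 8*m)
S = 192 (S = 6*((6 + 2)*4) = 6*(8*4) = 6*32 = 192)
c = 127/8 (c = 7 + (-1/8 + 9**2 - 8*9) = 7 + (-1/8 + 81 - 72) = 7 + 71/8 = 127/8 ≈ 15.875)
t(7)*S + c = 7*192 + 127/8 = 1344 + 127/8 = 10879/8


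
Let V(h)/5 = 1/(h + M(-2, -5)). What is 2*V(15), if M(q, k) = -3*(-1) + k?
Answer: 10/13 ≈ 0.76923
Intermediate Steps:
M(q, k) = 3 + k
V(h) = 5/(-2 + h) (V(h) = 5/(h + (3 - 5)) = 5/(h - 2) = 5/(-2 + h))
2*V(15) = 2*(5/(-2 + 15)) = 2*(5/13) = 10/13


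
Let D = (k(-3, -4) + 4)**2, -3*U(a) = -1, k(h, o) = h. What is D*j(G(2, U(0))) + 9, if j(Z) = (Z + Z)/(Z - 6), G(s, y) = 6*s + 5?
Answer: 133/11 ≈ 12.091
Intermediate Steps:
U(a) = 1/3 (U(a) = -1/3*(-1) = 1/3)
G(s, y) = 5 + 6*s
D = 1 (D = (-3 + 4)**2 = 1**2 = 1)
j(Z) = 2*Z/(-6 + Z) (j(Z) = (2*Z)/(-6 + Z) = 2*Z/(-6 + Z))
D*j(G(2, U(0))) + 9 = 1*(2*(5 + 6*2)/(-6 + (5 + 6*2))) + 9 = 1*(2*(5 + 12)/(-6 + (5 + 12))) + 9 = 1*(2*17/(-6 + 17)) + 9 = 1*(2*17/11) + 9 = 1*(2*17*(1/11)) + 9 = 1*(34/11) + 9 = 34/11 + 9 = 133/11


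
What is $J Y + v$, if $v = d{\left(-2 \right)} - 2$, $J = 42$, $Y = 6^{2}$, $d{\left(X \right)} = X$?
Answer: $1508$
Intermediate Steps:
$Y = 36$
$v = -4$ ($v = -2 - 2 = -4$)
$J Y + v = 42 \cdot 36 - 4 = 1512 - 4 = 1508$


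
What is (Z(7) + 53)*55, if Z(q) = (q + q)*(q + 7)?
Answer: 13695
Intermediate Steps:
Z(q) = 2*q*(7 + q) (Z(q) = (2*q)*(7 + q) = 2*q*(7 + q))
(Z(7) + 53)*55 = (2*7*(7 + 7) + 53)*55 = (2*7*14 + 53)*55 = (196 + 53)*55 = 249*55 = 13695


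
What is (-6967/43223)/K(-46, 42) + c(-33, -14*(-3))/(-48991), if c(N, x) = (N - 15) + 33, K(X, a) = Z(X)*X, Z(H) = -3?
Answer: -251848687/292220243034 ≈ -0.00086185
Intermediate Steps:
K(X, a) = -3*X
c(N, x) = 18 + N (c(N, x) = (-15 + N) + 33 = 18 + N)
(-6967/43223)/K(-46, 42) + c(-33, -14*(-3))/(-48991) = (-6967/43223)/((-3*(-46))) + (18 - 33)/(-48991) = -6967*1/43223/138 - 15*(-1/48991) = -6967/43223*1/138 + 15/48991 = -6967/5964774 + 15/48991 = -251848687/292220243034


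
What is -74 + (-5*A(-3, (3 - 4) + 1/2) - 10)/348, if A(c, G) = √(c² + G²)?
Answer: -12881/174 - 5*√37/696 ≈ -74.072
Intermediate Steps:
A(c, G) = √(G² + c²)
-74 + (-5*A(-3, (3 - 4) + 1/2) - 10)/348 = -74 + (-5*√(((3 - 4) + 1/2)² + (-3)²) - 10)/348 = -74 + (-5*√((-1 + 1*(½))² + 9) - 10)/348 = -74 + (-5*√((-1 + ½)² + 9) - 10)/348 = -74 + (-5*√((-½)² + 9) - 10)/348 = -74 + (-5*√(¼ + 9) - 10)/348 = -74 + (-5*√37/2 - 10)/348 = -74 + (-10 - 5*√37/2)/348 = -74 + (-5/174 - 5*√37/696) = -12881/174 - 5*√37/696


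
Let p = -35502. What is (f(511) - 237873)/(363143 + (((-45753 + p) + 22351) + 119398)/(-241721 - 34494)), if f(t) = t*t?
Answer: 6421446320/100305483251 ≈ 0.064019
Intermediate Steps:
f(t) = t²
(f(511) - 237873)/(363143 + (((-45753 + p) + 22351) + 119398)/(-241721 - 34494)) = (511² - 237873)/(363143 + (((-45753 - 35502) + 22351) + 119398)/(-241721 - 34494)) = (261121 - 237873)/(363143 + ((-81255 + 22351) + 119398)/(-276215)) = 23248/(363143 + (-58904 + 119398)*(-1/276215)) = 23248/(363143 + 60494*(-1/276215)) = 23248/(363143 - 60494/276215) = 23248/(100305483251/276215) = 23248*(276215/100305483251) = 6421446320/100305483251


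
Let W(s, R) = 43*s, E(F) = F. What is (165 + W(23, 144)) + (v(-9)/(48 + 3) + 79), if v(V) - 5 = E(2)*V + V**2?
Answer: 3703/3 ≈ 1234.3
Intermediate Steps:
v(V) = 5 + V**2 + 2*V (v(V) = 5 + (2*V + V**2) = 5 + (V**2 + 2*V) = 5 + V**2 + 2*V)
(165 + W(23, 144)) + (v(-9)/(48 + 3) + 79) = (165 + 43*23) + ((5 + (-9)**2 + 2*(-9))/(48 + 3) + 79) = (165 + 989) + ((5 + 81 - 18)/51 + 79) = 1154 + (68*(1/51) + 79) = 1154 + (4/3 + 79) = 1154 + 241/3 = 3703/3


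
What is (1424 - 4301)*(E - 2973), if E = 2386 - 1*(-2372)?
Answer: -5135445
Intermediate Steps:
E = 4758 (E = 2386 + 2372 = 4758)
(1424 - 4301)*(E - 2973) = (1424 - 4301)*(4758 - 2973) = -2877*1785 = -5135445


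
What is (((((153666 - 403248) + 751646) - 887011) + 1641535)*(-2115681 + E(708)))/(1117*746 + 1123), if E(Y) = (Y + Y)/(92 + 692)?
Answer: -43422772418978/13628615 ≈ -3.1861e+6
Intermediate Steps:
E(Y) = Y/392 (E(Y) = (2*Y)/784 = (2*Y)*(1/784) = Y/392)
(((((153666 - 403248) + 751646) - 887011) + 1641535)*(-2115681 + E(708)))/(1117*746 + 1123) = (((((153666 - 403248) + 751646) - 887011) + 1641535)*(-2115681 + (1/392)*708))/(1117*746 + 1123) = ((((-249582 + 751646) - 887011) + 1641535)*(-2115681 + 177/98))/(833282 + 1123) = (((502064 - 887011) + 1641535)*(-207336561/98))/834405 = ((-384947 + 1641535)*(-207336561/98))*(1/834405) = (1256588*(-207336561/98))*(1/834405) = -130268317256934/49*1/834405 = -43422772418978/13628615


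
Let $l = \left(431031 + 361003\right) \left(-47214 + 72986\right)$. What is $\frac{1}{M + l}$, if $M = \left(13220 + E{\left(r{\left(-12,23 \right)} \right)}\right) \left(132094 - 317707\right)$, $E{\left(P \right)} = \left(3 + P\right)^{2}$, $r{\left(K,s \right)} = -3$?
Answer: $\frac{1}{17958496388} \approx 5.5684 \cdot 10^{-11}$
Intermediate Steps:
$M = -2453803860$ ($M = \left(13220 + \left(3 - 3\right)^{2}\right) \left(132094 - 317707\right) = \left(13220 + 0^{2}\right) \left(-185613\right) = \left(13220 + 0\right) \left(-185613\right) = 13220 \left(-185613\right) = -2453803860$)
$l = 20412300248$ ($l = 792034 \cdot 25772 = 20412300248$)
$\frac{1}{M + l} = \frac{1}{-2453803860 + 20412300248} = \frac{1}{17958496388}$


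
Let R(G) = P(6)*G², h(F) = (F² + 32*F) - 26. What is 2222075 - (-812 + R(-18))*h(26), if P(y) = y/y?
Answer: 2945291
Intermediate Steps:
P(y) = 1
h(F) = -26 + F² + 32*F
R(G) = G² (R(G) = 1*G² = G²)
2222075 - (-812 + R(-18))*h(26) = 2222075 - (-812 + (-18)²)*(-26 + 26² + 32*26) = 2222075 - (-812 + 324)*(-26 + 676 + 832) = 2222075 - (-488)*1482 = 2222075 - 1*(-723216) = 2222075 + 723216 = 2945291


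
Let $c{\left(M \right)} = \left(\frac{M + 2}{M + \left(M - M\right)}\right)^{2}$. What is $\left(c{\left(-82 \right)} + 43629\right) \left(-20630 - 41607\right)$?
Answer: $- \frac{4564582879913}{1681} \approx -2.7154 \cdot 10^{9}$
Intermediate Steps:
$c{\left(M \right)} = \frac{\left(2 + M\right)^{2}}{M^{2}}$ ($c{\left(M \right)} = \left(\frac{2 + M}{M + 0}\right)^{2} = \left(\frac{2 + M}{M}\right)^{2} = \frac{\left(2 + M\right)^{2}}{M^{2}}$)
$\left(c{\left(-82 \right)} + 43629\right) \left(-20630 - 41607\right) = \left(\frac{\left(2 - 82\right)^{2}}{6724} + 43629\right) \left(-20630 - 41607\right) = \left(\frac{\left(-80\right)^{2}}{6724} + 43629\right) \left(-62237\right) = \left(\frac{1}{6724} \cdot 6400 + 43629\right) \left(-62237\right) = \left(\frac{1600}{1681} + 43629\right) \left(-62237\right) = \frac{73341949}{1681} \left(-62237\right) = - \frac{4564582879913}{1681}$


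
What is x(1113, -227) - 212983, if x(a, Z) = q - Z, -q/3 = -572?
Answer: -211040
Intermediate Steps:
q = 1716 (q = -3*(-572) = 1716)
x(a, Z) = 1716 - Z
x(1113, -227) - 212983 = (1716 - 1*(-227)) - 212983 = (1716 + 227) - 212983 = 1943 - 212983 = -211040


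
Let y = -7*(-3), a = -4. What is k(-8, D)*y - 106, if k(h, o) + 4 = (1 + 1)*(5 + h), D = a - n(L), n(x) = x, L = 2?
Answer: -316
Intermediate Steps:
y = 21
D = -6 (D = -4 - 1*2 = -4 - 2 = -6)
k(h, o) = 6 + 2*h (k(h, o) = -4 + (1 + 1)*(5 + h) = -4 + 2*(5 + h) = -4 + (10 + 2*h) = 6 + 2*h)
k(-8, D)*y - 106 = (6 + 2*(-8))*21 - 106 = (6 - 16)*21 - 106 = -10*21 - 106 = -210 - 106 = -316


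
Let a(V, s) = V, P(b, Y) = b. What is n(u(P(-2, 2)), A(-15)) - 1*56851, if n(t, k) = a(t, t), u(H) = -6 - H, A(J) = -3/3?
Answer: -56855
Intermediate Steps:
A(J) = -1 (A(J) = -3*1/3 = -1)
n(t, k) = t
n(u(P(-2, 2)), A(-15)) - 1*56851 = (-6 - 1*(-2)) - 1*56851 = (-6 + 2) - 56851 = -4 - 56851 = -56855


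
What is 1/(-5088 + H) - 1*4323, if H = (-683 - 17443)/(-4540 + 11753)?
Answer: -158731359223/36717870 ≈ -4323.0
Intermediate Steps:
H = -18126/7213 ≈ -2.5130
1/(-5088 + H) - 1*4323 = 1/(-5088 - 18126/7213) - 1*4323 = 1/(-36717870/7213) - 4323 = -7213/36717870 - 4323 = -158731359223/36717870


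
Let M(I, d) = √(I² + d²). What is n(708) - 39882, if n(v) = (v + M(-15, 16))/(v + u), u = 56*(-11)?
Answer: -917109/23 + √481/92 ≈ -39874.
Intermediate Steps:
u = -616
n(v) = (v + √481)/(-616 + v) (n(v) = (v + √((-15)² + 16²))/(v - 616) = (v + √(225 + 256))/(-616 + v) = (v + √481)/(-616 + v))
n(708) - 39882 = (708 + √481)/(-616 + 708) - 39882 = (708 + √481)/92 - 39882 = (177/23 + √481/92) - 39882 = -917109/23 + √481/92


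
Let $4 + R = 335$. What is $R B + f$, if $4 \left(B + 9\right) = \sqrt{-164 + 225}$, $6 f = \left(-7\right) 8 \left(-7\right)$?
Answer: $- \frac{8741}{3} + \frac{331 \sqrt{61}}{4} \approx -2267.4$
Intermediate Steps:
$R = 331$ ($R = -4 + 335 = 331$)
$f = \frac{196}{3}$ ($f = \frac{\left(-7\right) 8 \left(-7\right)}{6} = \frac{\left(-56\right) \left(-7\right)}{6} = \frac{1}{6} \cdot 392 = \frac{196}{3} \approx 65.333$)
$B = -9 + \frac{\sqrt{61}}{4}$ ($B = -9 + \frac{\sqrt{-164 + 225}}{4} = -9 + \frac{\sqrt{61}}{4} \approx -7.0474$)
$R B + f = 331 \left(-9 + \frac{\sqrt{61}}{4}\right) + \frac{196}{3} = \left(-2979 + \frac{331 \sqrt{61}}{4}\right) + \frac{196}{3} = - \frac{8741}{3} + \frac{331 \sqrt{61}}{4}$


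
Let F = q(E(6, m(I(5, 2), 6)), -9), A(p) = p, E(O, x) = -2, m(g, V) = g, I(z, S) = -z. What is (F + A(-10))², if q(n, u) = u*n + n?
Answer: 36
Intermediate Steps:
q(n, u) = n + n*u (q(n, u) = n*u + n = n + n*u)
F = 16 (F = -2*(1 - 9) = -2*(-8) = 16)
(F + A(-10))² = (16 - 10)² = 6² = 36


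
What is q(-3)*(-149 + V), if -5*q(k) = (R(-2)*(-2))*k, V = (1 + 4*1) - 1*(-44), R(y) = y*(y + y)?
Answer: 960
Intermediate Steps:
R(y) = 2*y**2 (R(y) = y*(2*y) = 2*y**2)
V = 49 (V = (1 + 4) + 44 = 5 + 44 = 49)
q(k) = 16*k/5 (q(k) = -(2*(-2)**2)*(-2)*k/5 = -(2*4)*(-2)*k/5 = -8*(-2)*k/5 = -(-16)*k/5 = 16*k/5)
q(-3)*(-149 + V) = ((16/5)*(-3))*(-149 + 49) = -48/5*(-100) = 960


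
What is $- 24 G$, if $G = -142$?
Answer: $3408$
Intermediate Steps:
$- 24 G = \left(-24\right) \left(-142\right) = 3408$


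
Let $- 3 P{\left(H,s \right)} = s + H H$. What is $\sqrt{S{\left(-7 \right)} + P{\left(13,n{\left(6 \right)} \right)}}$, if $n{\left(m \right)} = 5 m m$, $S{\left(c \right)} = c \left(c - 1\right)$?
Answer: $\frac{i \sqrt{543}}{3} \approx 7.7675 i$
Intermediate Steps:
$S{\left(c \right)} = c \left(-1 + c\right)$
$n{\left(m \right)} = 5 m^{2}$
$P{\left(H,s \right)} = - \frac{s}{3} - \frac{H^{2}}{3}$ ($P{\left(H,s \right)} = - \frac{s + H H}{3} = - \frac{s + H^{2}}{3} = - \frac{s}{3} - \frac{H^{2}}{3}$)
$\sqrt{S{\left(-7 \right)} + P{\left(13,n{\left(6 \right)} \right)}} = \sqrt{- 7 \left(-1 - 7\right) - \left(\frac{169}{3} + \frac{1}{3} \cdot 5 \cdot 6^{2}\right)} = \sqrt{\left(-7\right) \left(-8\right) - \left(\frac{169}{3} + \frac{5 \cdot 36}{3}\right)} = \sqrt{56 - \frac{349}{3}} = \sqrt{- \frac{181}{3}} = \frac{i \sqrt{543}}{3}$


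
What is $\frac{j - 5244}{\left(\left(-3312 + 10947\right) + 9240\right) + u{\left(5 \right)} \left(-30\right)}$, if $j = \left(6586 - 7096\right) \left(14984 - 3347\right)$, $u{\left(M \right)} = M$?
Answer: $- \frac{1980038}{5575} \approx -355.16$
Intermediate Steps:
$j = -5934870$ ($j = \left(-510\right) 11637 = -5934870$)
$\frac{j - 5244}{\left(\left(-3312 + 10947\right) + 9240\right) + u{\left(5 \right)} \left(-30\right)} = \frac{-5934870 - 5244}{\left(\left(-3312 + 10947\right) + 9240\right) + 5 \left(-30\right)} = - \frac{5940114}{\left(7635 + 9240\right) - 150} = - \frac{5940114}{16875 - 150} = - \frac{5940114}{16725} = \left(-5940114\right) \frac{1}{16725} = - \frac{1980038}{5575}$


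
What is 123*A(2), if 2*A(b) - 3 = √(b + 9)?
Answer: 369/2 + 123*√11/2 ≈ 388.47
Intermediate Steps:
A(b) = 3/2 + √(9 + b)/2 (A(b) = 3/2 + √(b + 9)/2 = 3/2 + √(9 + b)/2)
123*A(2) = 123*(3/2 + √(9 + 2)/2) = 123*(3/2 + √11/2) = 369/2 + 123*√11/2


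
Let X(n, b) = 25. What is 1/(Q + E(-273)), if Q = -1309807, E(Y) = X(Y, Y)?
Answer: -1/1309782 ≈ -7.6349e-7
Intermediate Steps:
E(Y) = 25
1/(Q + E(-273)) = 1/(-1309807 + 25) = 1/(-1309782) = -1/1309782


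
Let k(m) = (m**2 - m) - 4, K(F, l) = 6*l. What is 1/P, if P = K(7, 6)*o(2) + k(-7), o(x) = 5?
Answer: 1/232 ≈ 0.0043103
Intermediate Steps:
k(m) = -4 + m**2 - m
P = 232 (P = (6*6)*5 + (-4 + (-7)**2 - 1*(-7)) = 36*5 + (-4 + 49 + 7) = 180 + 52 = 232)
1/P = 1/232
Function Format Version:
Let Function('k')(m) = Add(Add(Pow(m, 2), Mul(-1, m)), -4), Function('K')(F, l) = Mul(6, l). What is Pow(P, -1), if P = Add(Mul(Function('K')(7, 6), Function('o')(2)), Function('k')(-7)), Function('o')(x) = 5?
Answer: Rational(1, 232) ≈ 0.0043103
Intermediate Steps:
Function('k')(m) = Add(-4, Pow(m, 2), Mul(-1, m))
P = 232 (P = Add(Mul(Mul(6, 6), 5), Add(-4, Pow(-7, 2), Mul(-1, -7))) = Add(Mul(36, 5), Add(-4, 49, 7)) = Add(180, 52) = 232)
Pow(P, -1) = Pow(232, -1) = Rational(1, 232)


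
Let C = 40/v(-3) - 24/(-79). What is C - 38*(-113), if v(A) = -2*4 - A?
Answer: 338618/79 ≈ 4286.3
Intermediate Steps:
v(A) = -8 - A
C = -608/79 (C = 40/(-8 - 1*(-3)) - 24/(-79) = 40/(-8 + 3) - 24*(-1/79) = 40/(-5) + 24/79 = 40*(-⅕) + 24/79 = -8 + 24/79 = -608/79 ≈ -7.6962)
C - 38*(-113) = -608/79 - 38*(-113) = -608/79 + 4294 = 338618/79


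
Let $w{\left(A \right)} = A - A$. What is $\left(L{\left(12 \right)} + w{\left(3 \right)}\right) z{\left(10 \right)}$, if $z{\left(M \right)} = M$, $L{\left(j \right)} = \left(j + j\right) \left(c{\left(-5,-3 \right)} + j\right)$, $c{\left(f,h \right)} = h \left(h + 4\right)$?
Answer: $2160$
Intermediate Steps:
$w{\left(A \right)} = 0$
$c{\left(f,h \right)} = h \left(4 + h\right)$
$L{\left(j \right)} = 2 j \left(-3 + j\right)$ ($L{\left(j \right)} = \left(j + j\right) \left(- 3 \left(4 - 3\right) + j\right) = 2 j \left(\left(-3\right) 1 + j\right) = 2 j \left(-3 + j\right)$)
$\left(L{\left(12 \right)} + w{\left(3 \right)}\right) z{\left(10 \right)} = \left(2 \cdot 12 \left(-3 + 12\right) + 0\right) 10 = \left(2 \cdot 12 \cdot 9 + 0\right) 10 = \left(216 + 0\right) 10 = 216 \cdot 10 = 2160$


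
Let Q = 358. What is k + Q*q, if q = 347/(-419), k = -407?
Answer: -294759/419 ≈ -703.48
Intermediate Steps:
q = -347/419 (q = 347*(-1/419) = -347/419 ≈ -0.82816)
k + Q*q = -407 + 358*(-347/419) = -407 - 124226/419 = -294759/419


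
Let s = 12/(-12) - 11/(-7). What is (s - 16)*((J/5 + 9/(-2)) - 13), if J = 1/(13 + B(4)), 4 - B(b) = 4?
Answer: 122742/455 ≈ 269.76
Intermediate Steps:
B(b) = 0 (B(b) = 4 - 1*4 = 4 - 4 = 0)
s = 4/7 (s = 12*(-1/12) - 11*(-⅐) = -1 + 11/7 = 4/7 ≈ 0.57143)
J = 1/13 (J = 1/(13 + 0) = 1/13 ≈ 0.076923)
(s - 16)*((J/5 + 9/(-2)) - 13) = (4/7 - 16)*(((1/13)/5 + 9/(-2)) - 13) = -108*(((1/13)*(⅕) + 9*(-½)) - 13)/7 = -108*((1/65 - 9/2) - 13)/7 = -108*(-583/130 - 13)/7 = -108/7*(-2273/130) = 122742/455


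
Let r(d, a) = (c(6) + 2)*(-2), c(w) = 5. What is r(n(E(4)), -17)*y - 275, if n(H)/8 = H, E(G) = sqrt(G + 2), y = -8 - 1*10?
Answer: -23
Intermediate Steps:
y = -18 (y = -8 - 10 = -18)
E(G) = sqrt(2 + G)
n(H) = 8*H
r(d, a) = -14 (r(d, a) = (5 + 2)*(-2) = 7*(-2) = -14)
r(n(E(4)), -17)*y - 275 = -14*(-18) - 275 = 252 - 275 = -23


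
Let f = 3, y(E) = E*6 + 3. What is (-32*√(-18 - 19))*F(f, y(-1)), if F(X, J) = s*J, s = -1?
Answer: -96*I*√37 ≈ -583.95*I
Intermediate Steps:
y(E) = 3 + 6*E (y(E) = 6*E + 3 = 3 + 6*E)
F(X, J) = -J
(-32*√(-18 - 19))*F(f, y(-1)) = (-32*√(-18 - 19))*(-(3 + 6*(-1))) = (-32*I*√37)*(-(3 - 6)) = (-32*I*√37)*(-1*(-3)) = -32*I*√37*3 = -96*I*√37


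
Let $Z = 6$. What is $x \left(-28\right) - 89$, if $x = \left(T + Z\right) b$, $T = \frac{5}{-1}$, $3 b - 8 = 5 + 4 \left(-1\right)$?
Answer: $-173$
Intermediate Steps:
$b = 3$ ($b = \frac{8}{3} + \frac{5 + 4 \left(-1\right)}{3} = \frac{8}{3} + \frac{5 - 4}{3} = \frac{8}{3} + \frac{1}{3} \cdot 1 = \frac{8}{3} + \frac{1}{3} = 3$)
$T = -5$ ($T = 5 \left(-1\right) = -5$)
$x = 3$ ($x = \left(-5 + 6\right) 3 = 1 \cdot 3 = 3$)
$x \left(-28\right) - 89 = 3 \left(-28\right) - 89 = -84 - 89 = -173$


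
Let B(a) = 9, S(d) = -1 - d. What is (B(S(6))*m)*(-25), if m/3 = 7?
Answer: -4725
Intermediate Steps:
m = 21 (m = 3*7 = 21)
(B(S(6))*m)*(-25) = (9*21)*(-25) = 189*(-25) = -4725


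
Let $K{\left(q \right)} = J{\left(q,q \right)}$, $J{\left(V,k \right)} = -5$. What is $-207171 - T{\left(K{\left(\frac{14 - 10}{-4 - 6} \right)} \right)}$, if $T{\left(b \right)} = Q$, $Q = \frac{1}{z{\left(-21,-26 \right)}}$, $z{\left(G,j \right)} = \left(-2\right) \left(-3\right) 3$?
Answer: $- \frac{3729079}{18} \approx -2.0717 \cdot 10^{5}$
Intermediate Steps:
$z{\left(G,j \right)} = 18$ ($z{\left(G,j \right)} = 6 \cdot 3 = 18$)
$K{\left(q \right)} = -5$
$Q = \frac{1}{18} \approx 0.055556$
$T{\left(b \right)} = \frac{1}{18}$
$-207171 - T{\left(K{\left(\frac{14 - 10}{-4 - 6} \right)} \right)} = -207171 - \frac{1}{18} = - \frac{3729079}{18}$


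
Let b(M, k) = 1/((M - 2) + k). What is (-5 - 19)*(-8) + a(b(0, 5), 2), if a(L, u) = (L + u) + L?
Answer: 584/3 ≈ 194.67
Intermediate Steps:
b(M, k) = 1/(-2 + M + k) (b(M, k) = 1/((-2 + M) + k) = 1/(-2 + M + k))
a(L, u) = u + 2*L
(-5 - 19)*(-8) + a(b(0, 5), 2) = (-5 - 19)*(-8) + (2 + 2/(-2 + 0 + 5)) = -24*(-8) + (2 + 2/3) = 192 + (2 + 2*(⅓)) = 192 + (2 + ⅔) = 192 + 8/3 = 584/3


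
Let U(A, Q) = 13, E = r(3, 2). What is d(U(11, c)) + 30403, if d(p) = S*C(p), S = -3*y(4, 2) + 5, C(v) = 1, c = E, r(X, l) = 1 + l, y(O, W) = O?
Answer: 30396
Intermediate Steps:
E = 3 (E = 1 + 2 = 3)
c = 3
S = -7 (S = -3*4 + 5 = -12 + 5 = -7)
d(p) = -7 (d(p) = -7*1 = -7)
d(U(11, c)) + 30403 = -7 + 30403 = 30396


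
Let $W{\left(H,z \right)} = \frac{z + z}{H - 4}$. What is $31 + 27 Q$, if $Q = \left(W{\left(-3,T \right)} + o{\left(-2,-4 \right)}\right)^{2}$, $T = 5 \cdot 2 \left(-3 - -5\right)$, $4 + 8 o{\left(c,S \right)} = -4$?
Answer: $\frac{61162}{49} \approx 1248.2$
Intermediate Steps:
$o{\left(c,S \right)} = -1$ ($o{\left(c,S \right)} = - \frac{1}{2} + \frac{1}{8} \left(-4\right) = - \frac{1}{2} - \frac{1}{2} = -1$)
$T = 20$ ($T = 10 \left(-3 + 5\right) = 10 \cdot 2 = 20$)
$W{\left(H,z \right)} = \frac{2 z}{-4 + H}$
$Q = \frac{2209}{49}$ ($Q = \left(2 \cdot 20 \frac{1}{-4 - 3} - 1\right)^{2} = \left(2 \cdot 20 \frac{1}{-7} - 1\right)^{2} = \left(2 \cdot 20 \left(- \frac{1}{7}\right) - 1\right)^{2} = \left(- \frac{40}{7} - 1\right)^{2} = \left(- \frac{47}{7}\right)^{2} = \frac{2209}{49} \approx 45.082$)
$31 + 27 Q = 31 + 27 \cdot \frac{2209}{49} = 31 + \frac{59643}{49} = \frac{61162}{49}$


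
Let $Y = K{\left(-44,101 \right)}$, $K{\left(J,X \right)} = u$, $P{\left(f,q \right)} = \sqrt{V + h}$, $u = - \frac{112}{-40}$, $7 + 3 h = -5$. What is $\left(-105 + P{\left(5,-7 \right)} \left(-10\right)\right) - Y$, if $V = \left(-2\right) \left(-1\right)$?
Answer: $- \frac{539}{5} - 10 i \sqrt{2} \approx -107.8 - 14.142 i$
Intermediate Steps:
$h = -4$ ($h = - \frac{7}{3} + \frac{1}{3} \left(-5\right) = - \frac{7}{3} - \frac{5}{3} = -4$)
$u = \frac{14}{5}$ ($u = \left(-112\right) \left(- \frac{1}{40}\right) = \frac{14}{5} \approx 2.8$)
$V = 2$
$P{\left(f,q \right)} = i \sqrt{2}$ ($P{\left(f,q \right)} = \sqrt{2 - 4} = \sqrt{-2} = i \sqrt{2}$)
$K{\left(J,X \right)} = \frac{14}{5}$
$Y = \frac{14}{5} \approx 2.8$
$\left(-105 + P{\left(5,-7 \right)} \left(-10\right)\right) - Y = \left(-105 + i \sqrt{2} \left(-10\right)\right) - \frac{14}{5} = \left(-105 - 10 i \sqrt{2}\right) - \frac{14}{5} = - \frac{539}{5} - 10 i \sqrt{2}$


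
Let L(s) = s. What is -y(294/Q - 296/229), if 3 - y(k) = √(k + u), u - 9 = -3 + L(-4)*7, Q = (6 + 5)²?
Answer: -3 + 6*I*√3677282/2519 ≈ -3.0 + 4.5676*I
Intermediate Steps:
Q = 121 (Q = 11² = 121)
u = -22 (u = 9 + (-3 - 4*7) = 9 + (-3 - 28) = 9 - 31 = -22)
y(k) = 3 - √(-22 + k) (y(k) = 3 - √(k - 22) = 3 - √(-22 + k))
-y(294/Q - 296/229) = -(3 - √(-22 + (294/121 - 296/229))) = -(3 - √(-22 + 31510/27709)) = -(3 - √(-578088/27709)) = -(3 - 6*I*√3677282/2519) = -3 + 6*I*√3677282/2519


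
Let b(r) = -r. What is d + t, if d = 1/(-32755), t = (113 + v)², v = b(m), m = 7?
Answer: 368035179/32755 ≈ 11236.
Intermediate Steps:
v = -7 (v = -1*7 = -7)
t = 11236 (t = (113 - 7)² = 106² = 11236)
d = -1/32755 ≈ -3.0530e-5
d + t = -1/32755 + 11236 = 368035179/32755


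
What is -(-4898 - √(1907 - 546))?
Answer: 4898 + √1361 ≈ 4934.9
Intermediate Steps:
-(-4898 - √(1907 - 546)) = -(-4898 - √1361) = 4898 + √1361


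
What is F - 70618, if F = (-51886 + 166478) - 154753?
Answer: -110779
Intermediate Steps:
F = -40161 (F = 114592 - 154753 = -40161)
F - 70618 = -40161 - 70618 = -110779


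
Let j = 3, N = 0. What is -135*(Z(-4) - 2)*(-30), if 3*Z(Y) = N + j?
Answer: -4050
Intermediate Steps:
Z(Y) = 1 (Z(Y) = (0 + 3)/3 = (⅓)*3 = 1)
-135*(Z(-4) - 2)*(-30) = -135*(1 - 2)*(-30) = -135*(-1)*(-30) = -45*(-3)*(-30) = 135*(-30) = -4050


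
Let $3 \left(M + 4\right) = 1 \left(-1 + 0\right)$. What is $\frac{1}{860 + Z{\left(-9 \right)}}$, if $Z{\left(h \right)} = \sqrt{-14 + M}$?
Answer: $\frac{516}{443771} - \frac{i \sqrt{165}}{2218855} \approx 0.0011628 - 5.7891 \cdot 10^{-6} i$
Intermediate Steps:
$M = - \frac{13}{3}$ ($M = -4 + \frac{1 \left(-1 + 0\right)}{3} = -4 + \frac{1 \left(-1\right)}{3} = -4 + \frac{1}{3} \left(-1\right) = -4 - \frac{1}{3} = - \frac{13}{3} \approx -4.3333$)
$Z{\left(h \right)} = \frac{i \sqrt{165}}{3}$ ($Z{\left(h \right)} = \sqrt{-14 - \frac{13}{3}} = \sqrt{- \frac{55}{3}} = \frac{i \sqrt{165}}{3}$)
$\frac{1}{860 + Z{\left(-9 \right)}} = \frac{1}{860 + \frac{i \sqrt{165}}{3}}$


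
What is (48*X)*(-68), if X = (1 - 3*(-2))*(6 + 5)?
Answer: -251328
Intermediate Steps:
X = 77 (X = (1 + 6)*11 = 7*11 = 77)
(48*X)*(-68) = (48*77)*(-68) = 3696*(-68) = -251328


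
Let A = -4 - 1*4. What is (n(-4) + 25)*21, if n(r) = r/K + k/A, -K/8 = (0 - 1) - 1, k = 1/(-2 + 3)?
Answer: 4137/8 ≈ 517.13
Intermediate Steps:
k = 1 (k = 1/1 = 1)
A = -8 (A = -4 - 4 = -8)
K = 16 (K = -8*((0 - 1) - 1) = -8*(-1 - 1) = -8*(-2) = 16)
n(r) = -1/8 + r/16 (n(r) = r/16 + 1/(-8) = r*(1/16) + 1*(-1/8) = r/16 - 1/8 = -1/8 + r/16)
(n(-4) + 25)*21 = ((-1/8 + (1/16)*(-4)) + 25)*21 = ((-1/8 - 1/4) + 25)*21 = (-3/8 + 25)*21 = (197/8)*21 = 4137/8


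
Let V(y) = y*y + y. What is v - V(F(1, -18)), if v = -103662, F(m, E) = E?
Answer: -103968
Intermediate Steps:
V(y) = y + y² (V(y) = y² + y = y + y²)
v - V(F(1, -18)) = -103662 - (-18)*(1 - 18) = -103662 - (-18)*(-17) = -103662 - 1*306 = -103662 - 306 = -103968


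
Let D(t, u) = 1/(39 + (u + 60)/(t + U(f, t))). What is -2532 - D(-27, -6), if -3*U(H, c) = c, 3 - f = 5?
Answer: -91153/36 ≈ -2532.0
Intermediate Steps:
f = -2 (f = 3 - 1*5 = 3 - 5 = -2)
U(H, c) = -c/3
D(t, u) = 1/(39 + 3*(60 + u)/(2*t)) (D(t, u) = 1/(39 + (u + 60)/(t - t/3)) = 1/(39 + (60 + u)/((2*t/3))) = 1/(39 + (60 + u)*(3/(2*t))) = 1/(39 + 3*(60 + u)/(2*t)))
-2532 - D(-27, -6) = -2532 - 2*(-27)/(3*(60 - 6 + 26*(-27))) = -2532 - 2*(-27)/(3*(60 - 6 - 702)) = -2532 - 2*(-27)/(3*(-648)) = -2532 - 2*(-27)*(-1)/(3*648) = -2532 - 1*1/36 = -2532 - 1/36 = -91153/36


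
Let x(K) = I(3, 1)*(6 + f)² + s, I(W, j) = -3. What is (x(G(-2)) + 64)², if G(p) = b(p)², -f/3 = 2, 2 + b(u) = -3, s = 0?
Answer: 4096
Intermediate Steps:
b(u) = -5 (b(u) = -2 - 3 = -5)
f = -6 (f = -3*2 = -6)
G(p) = 25 (G(p) = (-5)² = 25)
x(K) = 0 (x(K) = -3*(6 - 6)² + 0 = -3*0² + 0 = -3*0 + 0 = 0 + 0 = 0)
(x(G(-2)) + 64)² = (0 + 64)² = 64² = 4096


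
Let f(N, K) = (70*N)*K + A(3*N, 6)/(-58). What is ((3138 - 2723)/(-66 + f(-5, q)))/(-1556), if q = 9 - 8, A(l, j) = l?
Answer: 12035/18759914 ≈ 0.00064153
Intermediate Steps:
q = 1
f(N, K) = -3*N/58 + 70*K*N (f(N, K) = (70*N)*K + (3*N)/(-58) = 70*K*N + (3*N)*(-1/58) = 70*K*N - 3*N/58 = -3*N/58 + 70*K*N)
((3138 - 2723)/(-66 + f(-5, q)))/(-1556) = ((3138 - 2723)/(-66 + (1/58)*(-5)*(-3 + 4060*1)))/(-1556) = (415/(-66 + (1/58)*(-5)*(-3 + 4060)))*(-1/1556) = (415/(-66 + (1/58)*(-5)*4057))*(-1/1556) = (415/(-66 - 20285/58))*(-1/1556) = (415/(-24113/58))*(-1/1556) = (415*(-58/24113))*(-1/1556) = -24070/24113*(-1/1556) = 12035/18759914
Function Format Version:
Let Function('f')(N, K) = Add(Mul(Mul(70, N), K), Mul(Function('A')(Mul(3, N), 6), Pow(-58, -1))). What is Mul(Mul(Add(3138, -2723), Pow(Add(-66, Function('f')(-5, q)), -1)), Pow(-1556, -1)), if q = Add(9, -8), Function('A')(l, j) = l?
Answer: Rational(12035, 18759914) ≈ 0.00064153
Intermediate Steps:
q = 1
Function('f')(N, K) = Add(Mul(Rational(-3, 58), N), Mul(70, K, N)) (Function('f')(N, K) = Add(Mul(Mul(70, N), K), Mul(Mul(3, N), Pow(-58, -1))) = Add(Mul(70, K, N), Mul(Mul(3, N), Rational(-1, 58))) = Add(Mul(70, K, N), Mul(Rational(-3, 58), N)) = Add(Mul(Rational(-3, 58), N), Mul(70, K, N)))
Mul(Mul(Add(3138, -2723), Pow(Add(-66, Function('f')(-5, q)), -1)), Pow(-1556, -1)) = Mul(Mul(Add(3138, -2723), Pow(Add(-66, Mul(Rational(1, 58), -5, Add(-3, Mul(4060, 1)))), -1)), Pow(-1556, -1)) = Mul(Mul(415, Pow(Add(-66, Mul(Rational(1, 58), -5, Add(-3, 4060))), -1)), Rational(-1, 1556)) = Mul(Mul(415, Pow(Add(-66, Mul(Rational(1, 58), -5, 4057)), -1)), Rational(-1, 1556)) = Mul(Mul(415, Pow(Add(-66, Rational(-20285, 58)), -1)), Rational(-1, 1556)) = Mul(Mul(415, Pow(Rational(-24113, 58), -1)), Rational(-1, 1556)) = Mul(Mul(415, Rational(-58, 24113)), Rational(-1, 1556)) = Mul(Rational(-24070, 24113), Rational(-1, 1556)) = Rational(12035, 18759914)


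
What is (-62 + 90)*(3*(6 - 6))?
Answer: 0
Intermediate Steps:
(-62 + 90)*(3*(6 - 6)) = 28*(3*0) = 28*0 = 0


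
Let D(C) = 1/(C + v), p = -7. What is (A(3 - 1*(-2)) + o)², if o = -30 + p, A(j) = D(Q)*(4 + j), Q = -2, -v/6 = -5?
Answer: 1054729/784 ≈ 1345.3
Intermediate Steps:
v = 30 (v = -6*(-5) = 30)
D(C) = 1/(30 + C) (D(C) = 1/(C + 30) = 1/(30 + C))
A(j) = ⅐ + j/28 (A(j) = (4 + j)/(30 - 2) = (4 + j)/28 = ⅐ + j/28)
o = -37 (o = -30 - 7 = -37)
(A(3 - 1*(-2)) + o)² = ((⅐ + (3 - 1*(-2))/28) - 37)² = ((⅐ + (3 + 2)/28) - 37)² = ((⅐ + (1/28)*5) - 37)² = ((⅐ + 5/28) - 37)² = (9/28 - 37)² = (-1027/28)² = 1054729/784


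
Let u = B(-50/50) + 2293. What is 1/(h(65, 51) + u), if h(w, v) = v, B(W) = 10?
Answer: 1/2354 ≈ 0.00042481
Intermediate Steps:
u = 2303 (u = 10 + 2293 = 2303)
1/(h(65, 51) + u) = 1/(51 + 2303) = 1/2354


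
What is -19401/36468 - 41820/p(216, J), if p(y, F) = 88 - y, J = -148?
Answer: 31721009/97248 ≈ 326.19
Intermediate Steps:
-19401/36468 - 41820/p(216, J) = -19401/36468 - 41820/(88 - 1*216) = -19401*1/36468 - 41820/(88 - 216) = -6467/12156 - 41820/(-128) = -6467/12156 - 41820*(-1/128) = -6467/12156 + 10455/32 = 31721009/97248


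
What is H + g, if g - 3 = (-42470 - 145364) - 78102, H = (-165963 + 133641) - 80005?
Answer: -378260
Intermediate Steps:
H = -112327 (H = -32322 - 80005 = -112327)
g = -265933 (g = 3 + ((-42470 - 145364) - 78102) = 3 + (-187834 - 78102) = 3 - 265936 = -265933)
H + g = -112327 - 265933 = -378260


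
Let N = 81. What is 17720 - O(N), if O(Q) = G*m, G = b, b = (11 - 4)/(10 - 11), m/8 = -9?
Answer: 17216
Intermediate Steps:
m = -72 (m = 8*(-9) = -72)
b = -7 (b = 7/(-1) = 7*(-1) = -7)
G = -7
O(Q) = 504 (O(Q) = -7*(-72) = 504)
17720 - O(N) = 17720 - 1*504 = 17720 - 504 = 17216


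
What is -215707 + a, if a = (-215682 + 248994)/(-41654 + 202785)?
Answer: -34757051305/161131 ≈ -2.1571e+5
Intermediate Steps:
a = 33312/161131 ≈ 0.20674
-215707 + a = -215707 + 33312/161131 = -34757051305/161131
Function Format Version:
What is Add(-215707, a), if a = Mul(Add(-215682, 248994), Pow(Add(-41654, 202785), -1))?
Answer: Rational(-34757051305, 161131) ≈ -2.1571e+5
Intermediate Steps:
a = Rational(33312, 161131) (a = Mul(33312, Pow(161131, -1)) = Mul(33312, Rational(1, 161131)) = Rational(33312, 161131) ≈ 0.20674)
Add(-215707, a) = Add(-215707, Rational(33312, 161131)) = Rational(-34757051305, 161131)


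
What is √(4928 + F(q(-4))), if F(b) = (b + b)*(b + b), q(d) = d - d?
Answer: 8*√77 ≈ 70.200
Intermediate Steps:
q(d) = 0
F(b) = 4*b² (F(b) = (2*b)*(2*b) = 4*b²)
√(4928 + F(q(-4))) = √(4928 + 4*0²) = √(4928 + 4*0) = √(4928 + 0) = √4928 = 8*√77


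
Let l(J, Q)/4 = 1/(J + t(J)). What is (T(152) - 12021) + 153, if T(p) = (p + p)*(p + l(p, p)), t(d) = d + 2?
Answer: 5254628/153 ≈ 34344.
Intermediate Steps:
t(d) = 2 + d
l(J, Q) = 4/(2 + 2*J) (l(J, Q) = 4/(J + (2 + J)) = 4/(2 + 2*J))
T(p) = 2*p*(p + 2/(1 + p)) (T(p) = (p + p)*(p + 2/(1 + p)) = (2*p)*(p + 2/(1 + p)) = 2*p*(p + 2/(1 + p)))
(T(152) - 12021) + 153 = (2*152*(2 + 152*(1 + 152))/(1 + 152) - 12021) + 153 = (2*152*(2 + 152*153)/153 - 12021) + 153 = (2*152*(1/153)*(2 + 23256) - 12021) + 153 = (2*152*(1/153)*23258 - 12021) + 153 = (7070432/153 - 12021) + 153 = 5231219/153 + 153 = 5254628/153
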